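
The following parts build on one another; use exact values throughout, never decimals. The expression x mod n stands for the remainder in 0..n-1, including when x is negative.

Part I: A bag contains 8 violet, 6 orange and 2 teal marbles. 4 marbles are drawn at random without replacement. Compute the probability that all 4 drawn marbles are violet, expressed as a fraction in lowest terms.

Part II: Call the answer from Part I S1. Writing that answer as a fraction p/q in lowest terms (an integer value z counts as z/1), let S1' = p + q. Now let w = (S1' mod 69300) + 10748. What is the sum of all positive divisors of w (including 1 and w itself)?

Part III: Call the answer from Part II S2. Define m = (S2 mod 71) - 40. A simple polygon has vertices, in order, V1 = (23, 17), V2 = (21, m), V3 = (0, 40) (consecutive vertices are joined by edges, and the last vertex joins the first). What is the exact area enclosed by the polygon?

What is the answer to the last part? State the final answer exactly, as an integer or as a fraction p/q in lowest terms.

345/2

Part I: total draws C(16,4) = 1820; favorable C(8,4) = 70; P = 1/26; answer 1/26
Part II: S1 = 1/26; threaded value p + q = 27; w = 10775; 10775 = 5^2 * 431; sigma = (1 + 5 + 25) * (1 + 431) = 31 * 432 = 13392; answer 13392
Part III: S2 = 13392; m = 4; cross terms: (23*4 - 21*17)=-265, (21*40 - 0*4)=840, (0*17 - 23*40)=-920; twice the area = |-345| = 345; area = 345/2; answer 345/2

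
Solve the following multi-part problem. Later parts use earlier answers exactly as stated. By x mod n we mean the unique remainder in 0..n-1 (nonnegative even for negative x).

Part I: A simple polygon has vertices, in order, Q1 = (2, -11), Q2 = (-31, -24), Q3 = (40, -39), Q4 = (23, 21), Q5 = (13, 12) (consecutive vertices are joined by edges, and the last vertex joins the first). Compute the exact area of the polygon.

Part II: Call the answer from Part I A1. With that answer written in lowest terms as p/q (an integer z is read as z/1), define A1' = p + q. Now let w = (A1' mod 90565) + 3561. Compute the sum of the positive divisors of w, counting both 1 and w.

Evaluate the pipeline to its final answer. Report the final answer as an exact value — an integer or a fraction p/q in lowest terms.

Part I: cross terms: (2*-24 - -31*-11)=-389, (-31*-39 - 40*-24)=2169, (40*21 - 23*-39)=1737, (23*12 - 13*21)=3, (13*-11 - 2*12)=-167; twice the area = |3353| = 3353; area = 3353/2; answer 3353/2
Part II: A1 = 3353/2; threaded value p + q = 3355; w = 6916; 6916 = 2^2 * 7 * 13 * 19; sigma = (1 + 2 + 4) * (1 + 7) * (1 + 13) * (1 + 19) = 7 * 8 * 14 * 20 = 15680; answer 15680

15680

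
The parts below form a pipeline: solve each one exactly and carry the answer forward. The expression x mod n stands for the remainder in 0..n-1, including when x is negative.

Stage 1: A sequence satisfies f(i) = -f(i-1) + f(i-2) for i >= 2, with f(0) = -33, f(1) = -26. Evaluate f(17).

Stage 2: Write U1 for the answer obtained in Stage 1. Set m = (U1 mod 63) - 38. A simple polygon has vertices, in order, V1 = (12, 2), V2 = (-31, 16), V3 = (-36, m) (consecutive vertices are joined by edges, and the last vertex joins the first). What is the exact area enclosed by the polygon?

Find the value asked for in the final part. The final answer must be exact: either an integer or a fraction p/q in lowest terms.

51

Stage 1: f(2) = -1*(-26) + 1*(-33) = -7; iterating: f(2)=-7, f(3)=-19, f(4)=12, f(5)=-31, f(6)=43, f(7)=-74, f(8)=117, f(9)=-191, f(10)=308, f(11)=-499, f(12)=807, f(13)=-1306, f(14)=2113, f(15)=-3419, f(16)=5532, f(17)=-8951; answer -8951
Stage 2: U1 = -8951; m = 20; cross terms: (12*16 - -31*2)=254, (-31*20 - -36*16)=-44, (-36*2 - 12*20)=-312; twice the area = |-102| = 102; area = 51; answer 51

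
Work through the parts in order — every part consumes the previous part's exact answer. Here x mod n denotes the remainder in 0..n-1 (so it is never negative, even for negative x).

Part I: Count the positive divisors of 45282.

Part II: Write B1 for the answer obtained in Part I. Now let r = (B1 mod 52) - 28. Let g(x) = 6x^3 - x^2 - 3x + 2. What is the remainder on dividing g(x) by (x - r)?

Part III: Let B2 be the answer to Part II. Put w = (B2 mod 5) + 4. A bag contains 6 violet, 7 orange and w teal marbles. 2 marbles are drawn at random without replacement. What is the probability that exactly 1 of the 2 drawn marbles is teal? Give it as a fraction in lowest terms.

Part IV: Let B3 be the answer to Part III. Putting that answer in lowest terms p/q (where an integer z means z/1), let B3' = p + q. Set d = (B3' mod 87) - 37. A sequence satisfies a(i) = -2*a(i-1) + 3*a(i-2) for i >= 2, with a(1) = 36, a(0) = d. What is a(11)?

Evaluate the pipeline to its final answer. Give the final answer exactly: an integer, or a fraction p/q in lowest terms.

Part I: 45282 = 2 * 3 * 7547; number of divisors = (1+1) * (1+1) * (1+1) = 8; answer 8
Part II: B1 = 8; r = -20; remainder = value at the root: 6*(-20)^3 - 1*(-20)^2 - 3*(-20)^1 + 2 = (-48000) + (-400) + (60) + (2) = -48338; answer -48338
Part III: B2 = -48338; w = 6; total draws C(19,2) = 171; favorable C(6,1)*C(13,1) = 78; P = 26/57; answer 26/57
Part IV: B3 = 26/57; threaded value p + q = 83; d = 46; a(2) = -2*(36) + 3*(46) = 66; iterating: a(2)=66, a(3)=-24, a(4)=246, a(5)=-564, a(6)=1866, a(7)=-5424, a(8)=16446, a(9)=-49164, a(10)=147666, a(11)=-442824; answer -442824

-442824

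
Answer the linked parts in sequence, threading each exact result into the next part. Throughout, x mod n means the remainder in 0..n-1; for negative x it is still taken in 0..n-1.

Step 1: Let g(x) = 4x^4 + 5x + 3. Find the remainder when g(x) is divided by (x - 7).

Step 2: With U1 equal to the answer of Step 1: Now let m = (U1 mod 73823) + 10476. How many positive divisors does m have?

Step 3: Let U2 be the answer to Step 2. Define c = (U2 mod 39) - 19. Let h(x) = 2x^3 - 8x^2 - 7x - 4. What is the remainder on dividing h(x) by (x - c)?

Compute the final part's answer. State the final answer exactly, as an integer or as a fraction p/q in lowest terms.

Step 1: remainder = value at the root: 4*(7)^4 + 5*(7)^1 + 3 = (9604) + (35) + (3) = 9642; answer 9642
Step 2: U1 = 9642; m = 20118; 20118 = 2 * 3 * 7 * 479; number of divisors = (1+1) * (1+1) * (1+1) * (1+1) = 16; answer 16
Step 3: U2 = 16; c = -3; remainder = value at the root: 2*(-3)^3 - 8*(-3)^2 - 7*(-3)^1 - 4 = (-54) + (-72) + (21) + (-4) = -109; answer -109

-109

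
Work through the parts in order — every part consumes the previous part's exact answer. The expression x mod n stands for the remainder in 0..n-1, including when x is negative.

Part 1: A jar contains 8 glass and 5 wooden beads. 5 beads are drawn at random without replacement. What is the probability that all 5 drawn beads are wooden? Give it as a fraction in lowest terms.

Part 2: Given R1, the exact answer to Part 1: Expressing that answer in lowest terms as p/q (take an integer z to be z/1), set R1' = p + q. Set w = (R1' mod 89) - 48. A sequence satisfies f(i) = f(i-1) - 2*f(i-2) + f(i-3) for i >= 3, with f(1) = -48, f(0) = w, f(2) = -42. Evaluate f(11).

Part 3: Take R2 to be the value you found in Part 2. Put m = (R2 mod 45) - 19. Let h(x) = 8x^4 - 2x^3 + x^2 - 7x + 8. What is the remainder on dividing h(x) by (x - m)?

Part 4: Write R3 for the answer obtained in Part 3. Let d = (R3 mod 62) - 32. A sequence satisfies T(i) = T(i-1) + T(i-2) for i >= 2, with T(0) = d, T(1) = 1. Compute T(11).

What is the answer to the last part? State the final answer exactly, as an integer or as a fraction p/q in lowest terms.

-131

Part 1: total draws C(13,5) = 1287; favorable C(5,5) = 1; P = 1/1287; answer 1/1287
Part 2: R1 = 1/1287; threaded value p + q = 1288; w = -6; f(3) = 1*(-42) - 2*(-48) + 1*(-6) = 48; iterating: f(3)=48, f(4)=84, f(5)=-54, f(6)=-174, f(7)=18, f(8)=312, f(9)=102, f(10)=-504, f(11)=-396; answer -396
Part 3: R2 = -396; m = -10; remainder = value at the root: 8*(-10)^4 - 2*(-10)^3 + 1*(-10)^2 - 7*(-10)^1 + 8 = (80000) + (2000) + (100) + (70) + (8) = 82178; answer 82178
Part 4: R3 = 82178; d = -4; T(2) = 1*(1) + 1*(-4) = -3; iterating: T(2)=-3, T(3)=-2, T(4)=-5, T(5)=-7, T(6)=-12, T(7)=-19, T(8)=-31, T(9)=-50, T(10)=-81, T(11)=-131; answer -131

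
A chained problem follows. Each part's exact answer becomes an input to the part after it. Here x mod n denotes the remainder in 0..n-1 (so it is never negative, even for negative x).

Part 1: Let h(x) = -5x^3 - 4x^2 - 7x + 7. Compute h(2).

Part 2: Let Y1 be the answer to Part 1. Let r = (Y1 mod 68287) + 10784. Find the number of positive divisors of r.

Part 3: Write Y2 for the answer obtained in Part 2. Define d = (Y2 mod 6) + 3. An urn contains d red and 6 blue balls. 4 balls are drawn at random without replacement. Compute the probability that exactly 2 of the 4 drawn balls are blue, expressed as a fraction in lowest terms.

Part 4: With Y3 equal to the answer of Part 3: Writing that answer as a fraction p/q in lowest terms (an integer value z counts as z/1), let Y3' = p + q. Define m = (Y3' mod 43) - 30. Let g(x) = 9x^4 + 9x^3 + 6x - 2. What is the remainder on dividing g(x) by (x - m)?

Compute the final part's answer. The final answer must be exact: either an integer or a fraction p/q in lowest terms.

Part 1: -5*(2)^3 - 4*(2)^2 - 7*(2)^1 + 7 = (-40) + (-16) + (-14) + (7) = -63; answer -63
Part 2: Y1 = -63; r = 79008; 79008 = 2^5 * 3 * 823; number of divisors = (5+1) * (1+1) * (1+1) = 24; answer 24
Part 3: Y2 = 24; d = 3; total draws C(9,4) = 126; favorable C(6,2)*C(3,2) = 45; P = 5/14; answer 5/14
Part 4: Y3 = 5/14; threaded value p + q = 19; m = -11; remainder = value at the root: 9*(-11)^4 + 9*(-11)^3 + 6*(-11)^1 - 2 = (131769) + (-11979) + (-66) + (-2) = 119722; answer 119722

119722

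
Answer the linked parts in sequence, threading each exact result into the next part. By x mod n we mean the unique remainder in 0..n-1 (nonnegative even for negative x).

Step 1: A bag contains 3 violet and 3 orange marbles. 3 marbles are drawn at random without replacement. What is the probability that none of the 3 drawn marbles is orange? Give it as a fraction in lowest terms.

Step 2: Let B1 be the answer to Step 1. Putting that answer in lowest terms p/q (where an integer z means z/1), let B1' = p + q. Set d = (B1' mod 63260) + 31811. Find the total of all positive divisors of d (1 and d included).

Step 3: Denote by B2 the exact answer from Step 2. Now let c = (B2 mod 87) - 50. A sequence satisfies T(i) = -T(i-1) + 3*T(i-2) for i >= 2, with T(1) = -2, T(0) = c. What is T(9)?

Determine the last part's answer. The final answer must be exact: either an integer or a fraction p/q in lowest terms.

31534

Step 1: total draws C(6,3) = 20; favorable C(3,3) = 1; P = 1/20; answer 1/20
Step 2: B1 = 1/20; threaded value p + q = 21; d = 31832; 31832 = 2^3 * 23 * 173; sigma = (1 + 2 + 4 + 8) * (1 + 23) * (1 + 173) = 15 * 24 * 174 = 62640; answer 62640
Step 3: B2 = 62640; c = -50; T(2) = -1*(-2) + 3*(-50) = -148; iterating: T(2)=-148, T(3)=142, T(4)=-586, T(5)=1012, T(6)=-2770, T(7)=5806, T(8)=-14116, T(9)=31534; answer 31534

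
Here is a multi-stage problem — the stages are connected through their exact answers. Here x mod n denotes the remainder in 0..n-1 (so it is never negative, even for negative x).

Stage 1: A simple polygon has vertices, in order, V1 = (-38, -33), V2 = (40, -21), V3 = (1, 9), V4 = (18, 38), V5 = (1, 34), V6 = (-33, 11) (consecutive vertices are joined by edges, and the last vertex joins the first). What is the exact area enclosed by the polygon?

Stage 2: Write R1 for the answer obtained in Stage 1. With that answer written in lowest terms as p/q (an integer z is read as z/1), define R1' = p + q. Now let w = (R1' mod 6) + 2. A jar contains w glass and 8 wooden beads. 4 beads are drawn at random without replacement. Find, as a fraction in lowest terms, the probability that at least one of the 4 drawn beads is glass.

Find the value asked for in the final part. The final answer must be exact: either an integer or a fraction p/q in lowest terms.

Stage 1: cross terms: (-38*-21 - 40*-33)=2118, (40*9 - 1*-21)=381, (1*38 - 18*9)=-124, (18*34 - 1*38)=574, (1*11 - -33*34)=1133, (-33*-33 - -38*11)=1507; twice the area = |5589| = 5589; area = 5589/2; answer 5589/2
Stage 2: R1 = 5589/2; threaded value p + q = 5591; w = 7; total draws C(15,4) = 1365; complement C(8,4) = 70; favorable 1365 - 70 = 1295; P = 37/39; answer 37/39

37/39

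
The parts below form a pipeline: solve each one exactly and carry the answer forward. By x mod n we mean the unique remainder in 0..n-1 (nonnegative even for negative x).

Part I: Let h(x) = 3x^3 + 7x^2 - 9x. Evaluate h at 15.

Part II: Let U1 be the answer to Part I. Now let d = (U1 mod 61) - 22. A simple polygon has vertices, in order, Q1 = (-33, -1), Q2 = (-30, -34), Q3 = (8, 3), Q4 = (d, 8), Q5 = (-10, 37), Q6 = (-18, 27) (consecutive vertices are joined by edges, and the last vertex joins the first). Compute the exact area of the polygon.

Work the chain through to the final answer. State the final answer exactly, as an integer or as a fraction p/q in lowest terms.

Part I: 3*(15)^3 + 7*(15)^2 - 9*(15)^1 = (10125) + (1575) + (-135) = 11565; answer 11565
Part II: U1 = 11565; d = 14; cross terms: (-33*-34 - -30*-1)=1092, (-30*3 - 8*-34)=182, (8*8 - 14*3)=22, (14*37 - -10*8)=598, (-10*27 - -18*37)=396, (-18*-1 - -33*27)=909; twice the area = |3199| = 3199; area = 3199/2; answer 3199/2

3199/2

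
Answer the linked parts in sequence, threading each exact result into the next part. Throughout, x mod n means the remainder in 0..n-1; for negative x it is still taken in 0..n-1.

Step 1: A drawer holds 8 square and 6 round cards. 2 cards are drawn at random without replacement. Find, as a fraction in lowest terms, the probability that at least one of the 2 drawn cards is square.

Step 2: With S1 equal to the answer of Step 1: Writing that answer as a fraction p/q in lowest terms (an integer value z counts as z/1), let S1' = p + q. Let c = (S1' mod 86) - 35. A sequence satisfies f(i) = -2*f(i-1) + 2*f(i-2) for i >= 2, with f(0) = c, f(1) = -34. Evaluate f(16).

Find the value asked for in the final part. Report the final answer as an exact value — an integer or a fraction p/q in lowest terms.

Step 1: total draws C(14,2) = 91; complement C(6,2) = 15; favorable 91 - 15 = 76; P = 76/91; answer 76/91
Step 2: S1 = 76/91; threaded value p + q = 167; c = 46; f(2) = -2*(-34) + 2*(46) = 160; iterating: f(2)=160, f(3)=-388, f(4)=1096, f(5)=-2968, f(6)=8128, f(7)=-22192, f(8)=60640, f(9)=-165664, f(10)=452608, f(11)=-1236544, f(12)=3378304, f(13)=-9229696, f(14)=25216000, f(15)=-68891392, f(16)=188214784; answer 188214784

188214784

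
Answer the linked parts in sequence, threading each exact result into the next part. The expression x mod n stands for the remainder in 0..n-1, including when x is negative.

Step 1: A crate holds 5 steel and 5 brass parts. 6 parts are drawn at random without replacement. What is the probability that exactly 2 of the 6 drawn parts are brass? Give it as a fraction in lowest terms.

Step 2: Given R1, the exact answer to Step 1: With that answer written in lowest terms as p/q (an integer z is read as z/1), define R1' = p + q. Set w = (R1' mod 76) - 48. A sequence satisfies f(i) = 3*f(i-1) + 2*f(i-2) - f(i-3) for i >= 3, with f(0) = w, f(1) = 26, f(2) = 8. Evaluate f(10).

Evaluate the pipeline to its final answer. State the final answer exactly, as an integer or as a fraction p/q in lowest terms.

534278

Step 1: total draws C(10,6) = 210; favorable C(5,2)*C(5,4) = 50; P = 5/21; answer 5/21
Step 2: R1 = 5/21; threaded value p + q = 26; w = -22; f(3) = 3*(8) + 2*(26) - 1*(-22) = 98; iterating: f(3)=98, f(4)=284, f(5)=1040, f(6)=3590, f(7)=12566, f(8)=43838, f(9)=153056, f(10)=534278; answer 534278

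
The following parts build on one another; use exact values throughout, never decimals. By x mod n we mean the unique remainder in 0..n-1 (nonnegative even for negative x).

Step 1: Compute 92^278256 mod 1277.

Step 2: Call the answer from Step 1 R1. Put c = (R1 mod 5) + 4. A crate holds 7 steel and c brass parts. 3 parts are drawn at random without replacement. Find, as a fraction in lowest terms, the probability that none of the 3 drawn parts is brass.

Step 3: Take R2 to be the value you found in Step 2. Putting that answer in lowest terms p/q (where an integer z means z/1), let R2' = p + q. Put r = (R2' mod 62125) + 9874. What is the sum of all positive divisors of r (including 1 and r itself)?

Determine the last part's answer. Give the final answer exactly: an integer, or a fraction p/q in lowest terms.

12338

Step 1: squarings mod 1277: 92^1=92, 92^2=802, 92^4=873, 92^8=1037, 92^16=135, 92^32=347, 92^64=371, 92^128=1002, 92^256=282, 92^512=350, 92^1024=1185, 92^2048=802, 92^4096=873, 92^8192=1037, 92^16384=135, 92^32768=347, 92^65536=371, 92^131072=1002, 92^262144=282; 92^278256 = 92^16 * 92^32 * 92^64 * 92^128 * 92^512 * 92^1024 * 92^2048 * 92^4096 * 92^8192 * 92^262144 = 1 (mod 1277); answer 1
Step 2: R1 = 1; c = 5; total draws C(12,3) = 220; favorable C(7,3) = 35; P = 7/44; answer 7/44
Step 3: R2 = 7/44; threaded value p + q = 51; r = 9925; 9925 = 5^2 * 397; sigma = (1 + 5 + 25) * (1 + 397) = 31 * 398 = 12338; answer 12338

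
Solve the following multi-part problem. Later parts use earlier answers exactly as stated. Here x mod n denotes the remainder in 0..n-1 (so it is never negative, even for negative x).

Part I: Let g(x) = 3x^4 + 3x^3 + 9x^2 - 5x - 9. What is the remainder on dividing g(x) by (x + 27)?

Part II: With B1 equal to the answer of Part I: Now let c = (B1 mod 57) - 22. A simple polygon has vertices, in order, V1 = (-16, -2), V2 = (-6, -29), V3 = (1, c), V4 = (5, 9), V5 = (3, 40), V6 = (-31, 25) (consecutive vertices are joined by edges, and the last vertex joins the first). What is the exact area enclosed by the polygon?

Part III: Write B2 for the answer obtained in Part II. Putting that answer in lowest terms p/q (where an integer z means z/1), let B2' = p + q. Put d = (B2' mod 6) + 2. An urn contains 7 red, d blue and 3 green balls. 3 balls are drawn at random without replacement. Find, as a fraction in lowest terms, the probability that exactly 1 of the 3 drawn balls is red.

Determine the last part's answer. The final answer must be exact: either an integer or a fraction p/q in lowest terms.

105/286

Part I: remainder = value at the root: 3*(-27)^4 + 3*(-27)^3 + 9*(-27)^2 - 5*(-27)^1 - 9 = (1594323) + (-59049) + (6561) + (135) + (-9) = 1541961; answer 1541961
Part II: B1 = 1541961; c = 32; cross terms: (-16*-29 - -6*-2)=452, (-6*32 - 1*-29)=-163, (1*9 - 5*32)=-151, (5*40 - 3*9)=173, (3*25 - -31*40)=1315, (-31*-2 - -16*25)=462; twice the area = |2088| = 2088; area = 1044; answer 1044
Part III: B2 = 1044; threaded value p + q = 1045; d = 3; total draws C(13,3) = 286; favorable C(7,1)*C(6,2) = 105; P = 105/286; answer 105/286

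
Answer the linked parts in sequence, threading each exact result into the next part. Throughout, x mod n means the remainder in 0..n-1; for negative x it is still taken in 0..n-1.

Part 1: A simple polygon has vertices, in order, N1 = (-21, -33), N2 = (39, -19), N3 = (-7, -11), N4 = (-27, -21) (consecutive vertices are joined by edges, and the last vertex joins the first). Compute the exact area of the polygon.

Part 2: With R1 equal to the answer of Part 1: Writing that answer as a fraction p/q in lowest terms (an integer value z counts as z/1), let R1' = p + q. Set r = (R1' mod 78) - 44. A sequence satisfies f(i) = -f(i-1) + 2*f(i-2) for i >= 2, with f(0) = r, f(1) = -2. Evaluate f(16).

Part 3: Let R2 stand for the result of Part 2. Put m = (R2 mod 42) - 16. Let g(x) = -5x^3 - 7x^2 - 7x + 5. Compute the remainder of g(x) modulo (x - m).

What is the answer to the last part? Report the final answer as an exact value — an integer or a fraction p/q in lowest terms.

-1369

Part 1: cross terms: (-21*-19 - 39*-33)=1686, (39*-11 - -7*-19)=-562, (-7*-21 - -27*-11)=-150, (-27*-33 - -21*-21)=450; twice the area = |1424| = 1424; area = 712; answer 712
Part 2: R1 = 712; threaded value p + q = 713; r = -33; f(2) = -1*(-2) + 2*(-33) = -64; iterating: f(2)=-64, f(3)=60, f(4)=-188, f(5)=308, f(6)=-684, f(7)=1300, f(8)=-2668, f(9)=5268, f(10)=-10604, f(11)=21140, f(12)=-42348, f(13)=84628, f(14)=-169324, f(15)=338580, f(16)=-677228; answer -677228
Part 3: R2 = -677228; m = 6; remainder = value at the root: -5*(6)^3 - 7*(6)^2 - 7*(6)^1 + 5 = (-1080) + (-252) + (-42) + (5) = -1369; answer -1369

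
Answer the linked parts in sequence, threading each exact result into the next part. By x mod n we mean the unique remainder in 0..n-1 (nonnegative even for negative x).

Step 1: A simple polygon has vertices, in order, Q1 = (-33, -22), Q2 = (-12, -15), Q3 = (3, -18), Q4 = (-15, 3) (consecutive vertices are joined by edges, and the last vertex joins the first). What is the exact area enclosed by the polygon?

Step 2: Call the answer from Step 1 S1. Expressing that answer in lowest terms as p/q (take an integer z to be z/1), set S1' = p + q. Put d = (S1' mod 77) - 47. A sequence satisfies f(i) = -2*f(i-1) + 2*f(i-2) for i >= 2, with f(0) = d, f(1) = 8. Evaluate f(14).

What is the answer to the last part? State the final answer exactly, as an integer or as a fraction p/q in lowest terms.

Step 1: cross terms: (-33*-15 - -12*-22)=231, (-12*-18 - 3*-15)=261, (3*3 - -15*-18)=-261, (-15*-22 - -33*3)=429; twice the area = |660| = 660; area = 330; answer 330
Step 2: S1 = 330; threaded value p + q = 331; d = -24; f(2) = -2*(8) + 2*(-24) = -64; iterating: f(2)=-64, f(3)=144, f(4)=-416, f(5)=1120, f(6)=-3072, f(7)=8384, f(8)=-22912, f(9)=62592, f(10)=-171008, f(11)=467200, f(12)=-1276416, f(13)=3487232, f(14)=-9527296; answer -9527296

-9527296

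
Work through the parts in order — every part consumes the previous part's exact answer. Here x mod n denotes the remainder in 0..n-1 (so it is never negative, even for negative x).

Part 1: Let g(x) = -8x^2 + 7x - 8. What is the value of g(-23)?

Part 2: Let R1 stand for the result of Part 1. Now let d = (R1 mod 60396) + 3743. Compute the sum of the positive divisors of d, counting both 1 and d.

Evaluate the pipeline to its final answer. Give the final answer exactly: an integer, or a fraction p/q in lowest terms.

108864

Part 1: -8*(-23)^2 + 7*(-23)^1 - 8 = (-4232) + (-161) + (-8) = -4401; answer -4401
Part 2: R1 = -4401; d = 59738; 59738 = 2 * 7 * 17 * 251; sigma = (1 + 2) * (1 + 7) * (1 + 17) * (1 + 251) = 3 * 8 * 18 * 252 = 108864; answer 108864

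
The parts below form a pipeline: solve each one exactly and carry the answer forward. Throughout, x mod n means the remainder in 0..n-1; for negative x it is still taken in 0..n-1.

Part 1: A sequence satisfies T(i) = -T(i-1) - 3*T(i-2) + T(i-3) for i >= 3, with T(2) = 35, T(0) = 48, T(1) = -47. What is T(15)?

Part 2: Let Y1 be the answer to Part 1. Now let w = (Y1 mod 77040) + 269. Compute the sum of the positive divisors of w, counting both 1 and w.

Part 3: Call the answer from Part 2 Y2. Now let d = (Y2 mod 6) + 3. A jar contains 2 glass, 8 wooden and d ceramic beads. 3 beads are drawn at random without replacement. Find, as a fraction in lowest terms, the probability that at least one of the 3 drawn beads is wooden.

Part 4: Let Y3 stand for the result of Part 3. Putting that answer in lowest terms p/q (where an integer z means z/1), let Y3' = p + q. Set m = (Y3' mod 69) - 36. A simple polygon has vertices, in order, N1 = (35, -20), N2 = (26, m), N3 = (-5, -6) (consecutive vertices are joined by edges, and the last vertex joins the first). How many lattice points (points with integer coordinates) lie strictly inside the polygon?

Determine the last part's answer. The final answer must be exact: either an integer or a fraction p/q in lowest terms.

Part 1: T(3) = -1*(35) - 3*(-47) + 1*(48) = 154; iterating: T(3)=154, T(4)=-306, T(5)=-121, T(6)=1193, T(7)=-1136, T(8)=-2564, T(9)=7165, T(10)=-609, T(11)=-23450, T(12)=32442, T(13)=37299, T(14)=-158075, T(15)=78620; answer 78620
Part 2: Y1 = 78620; w = 1849; 1849 = 43^2; sigma = (1 + 43 + 1849) = 1893; answer 1893
Part 3: Y2 = 1893; d = 6; total draws C(16,3) = 560; complement C(8,3) = 56; favorable 560 - 56 = 504; P = 9/10; answer 9/10
Part 4: Y3 = 9/10; threaded value p + q = 19; m = -17; cross terms: (35*-17 - 26*-20)=-75, (26*-6 - -5*-17)=-241, (-5*-20 - 35*-6)=310; twice the area = |-6| = 6; area = 3; boundary points = 3 + 1 + 2 = 6; strictly interior points = area - boundary/2 + 1 = 1; answer 1

1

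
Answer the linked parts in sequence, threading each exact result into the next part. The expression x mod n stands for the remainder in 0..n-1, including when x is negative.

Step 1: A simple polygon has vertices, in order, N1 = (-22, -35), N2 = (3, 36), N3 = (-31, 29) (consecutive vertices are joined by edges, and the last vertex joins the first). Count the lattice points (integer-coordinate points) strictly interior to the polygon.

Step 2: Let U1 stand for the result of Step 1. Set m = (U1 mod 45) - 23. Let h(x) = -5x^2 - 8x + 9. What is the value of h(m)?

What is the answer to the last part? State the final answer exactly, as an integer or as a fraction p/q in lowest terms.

-1399

Step 1: cross terms: (-22*36 - 3*-35)=-687, (3*29 - -31*36)=1203, (-31*-35 - -22*29)=1723; twice the area = |2239| = 2239; area = 2239/2; boundary points = 1 + 1 + 1 = 3; strictly interior points = area - boundary/2 + 1 = 1119; answer 1119
Step 2: U1 = 1119; m = 16; -5*(16)^2 - 8*(16)^1 + 9 = (-1280) + (-128) + (9) = -1399; answer -1399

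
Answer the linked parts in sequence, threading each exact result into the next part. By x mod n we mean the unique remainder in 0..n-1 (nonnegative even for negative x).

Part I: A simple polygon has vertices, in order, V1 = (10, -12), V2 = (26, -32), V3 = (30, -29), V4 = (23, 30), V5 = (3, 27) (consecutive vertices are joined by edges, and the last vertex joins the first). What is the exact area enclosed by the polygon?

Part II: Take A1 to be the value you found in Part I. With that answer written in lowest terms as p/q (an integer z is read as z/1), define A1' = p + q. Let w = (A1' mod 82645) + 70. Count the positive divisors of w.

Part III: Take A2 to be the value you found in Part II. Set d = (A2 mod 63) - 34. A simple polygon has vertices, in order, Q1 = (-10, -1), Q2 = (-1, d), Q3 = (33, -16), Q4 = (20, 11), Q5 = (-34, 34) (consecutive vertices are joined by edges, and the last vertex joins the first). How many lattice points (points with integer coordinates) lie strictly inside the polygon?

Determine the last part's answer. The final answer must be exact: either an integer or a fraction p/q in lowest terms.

1620

Part I: cross terms: (10*-32 - 26*-12)=-8, (26*-29 - 30*-32)=206, (30*30 - 23*-29)=1567, (23*27 - 3*30)=531, (3*-12 - 10*27)=-306; twice the area = |1990| = 1990; area = 995; answer 995
Part II: A1 = 995; threaded value p + q = 996; w = 1066; 1066 = 2 * 13 * 41; number of divisors = (1+1) * (1+1) * (1+1) = 8; answer 8
Part III: A2 = 8; d = -26; cross terms: (-10*-26 - -1*-1)=259, (-1*-16 - 33*-26)=874, (33*11 - 20*-16)=683, (20*34 - -34*11)=1054, (-34*-1 - -10*34)=374; twice the area = |3244| = 3244; area = 1622; boundary points = 1 + 2 + 1 + 1 + 1 = 6; strictly interior points = area - boundary/2 + 1 = 1620; answer 1620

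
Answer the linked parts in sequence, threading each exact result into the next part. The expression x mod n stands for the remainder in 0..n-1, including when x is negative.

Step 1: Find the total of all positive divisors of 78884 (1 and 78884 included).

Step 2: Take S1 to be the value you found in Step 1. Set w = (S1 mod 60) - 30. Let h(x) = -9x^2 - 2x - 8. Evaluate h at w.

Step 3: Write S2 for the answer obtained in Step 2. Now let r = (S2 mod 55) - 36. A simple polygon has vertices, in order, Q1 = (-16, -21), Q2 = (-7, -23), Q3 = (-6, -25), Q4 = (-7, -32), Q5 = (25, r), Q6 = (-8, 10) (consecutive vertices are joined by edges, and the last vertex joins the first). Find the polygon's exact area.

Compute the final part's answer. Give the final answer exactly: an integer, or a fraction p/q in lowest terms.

1627/2

Step 1: 78884 = 2^2 * 13 * 37 * 41; sigma = (1 + 2 + 4) * (1 + 13) * (1 + 37) * (1 + 41) = 7 * 14 * 38 * 42 = 156408; answer 156408
Step 2: S1 = 156408; w = 18; -9*(18)^2 - 2*(18)^1 - 8 = (-2916) + (-36) + (-8) = -2960; answer -2960
Step 3: S2 = -2960; r = -26; cross terms: (-16*-23 - -7*-21)=221, (-7*-25 - -6*-23)=37, (-6*-32 - -7*-25)=17, (-7*-26 - 25*-32)=982, (25*10 - -8*-26)=42, (-8*-21 - -16*10)=328; twice the area = |1627| = 1627; area = 1627/2; answer 1627/2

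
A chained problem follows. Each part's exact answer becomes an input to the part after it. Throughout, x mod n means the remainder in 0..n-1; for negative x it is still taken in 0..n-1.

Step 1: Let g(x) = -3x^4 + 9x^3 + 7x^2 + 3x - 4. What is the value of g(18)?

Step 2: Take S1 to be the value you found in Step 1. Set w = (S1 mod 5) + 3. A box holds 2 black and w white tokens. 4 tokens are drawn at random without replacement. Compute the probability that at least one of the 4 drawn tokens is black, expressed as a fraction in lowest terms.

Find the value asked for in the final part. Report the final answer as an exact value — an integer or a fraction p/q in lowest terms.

Step 1: -3*(18)^4 + 9*(18)^3 + 7*(18)^2 + 3*(18)^1 - 4 = (-314928) + (52488) + (2268) + (54) + (-4) = -260122; answer -260122
Step 2: S1 = -260122; w = 6; total draws C(8,4) = 70; complement C(6,4) = 15; favorable 70 - 15 = 55; P = 11/14; answer 11/14

11/14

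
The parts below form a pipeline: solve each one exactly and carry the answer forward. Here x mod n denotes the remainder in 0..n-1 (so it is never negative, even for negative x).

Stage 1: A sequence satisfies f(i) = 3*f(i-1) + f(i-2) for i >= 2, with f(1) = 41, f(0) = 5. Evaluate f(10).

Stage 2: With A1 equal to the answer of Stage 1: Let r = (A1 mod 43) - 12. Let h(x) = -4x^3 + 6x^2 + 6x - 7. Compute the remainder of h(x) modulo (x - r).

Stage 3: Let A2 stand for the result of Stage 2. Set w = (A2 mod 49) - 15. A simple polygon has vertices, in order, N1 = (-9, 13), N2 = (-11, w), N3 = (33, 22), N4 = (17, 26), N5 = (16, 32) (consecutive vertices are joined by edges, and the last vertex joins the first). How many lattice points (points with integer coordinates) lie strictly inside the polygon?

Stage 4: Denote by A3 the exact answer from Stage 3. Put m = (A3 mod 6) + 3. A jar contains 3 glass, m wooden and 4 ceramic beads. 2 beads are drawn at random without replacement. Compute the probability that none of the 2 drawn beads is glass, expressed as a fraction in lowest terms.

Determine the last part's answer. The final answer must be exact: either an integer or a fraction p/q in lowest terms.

Stage 1: f(2) = 3*(41) + 1*(5) = 128; iterating: f(2)=128, f(3)=425, f(4)=1403, f(5)=4634, f(6)=15305, f(7)=50549, f(8)=166952, f(9)=551405, f(10)=1821167; answer 1821167
Stage 2: A1 = 1821167; r = 19; remainder = value at the root: -4*(19)^3 + 6*(19)^2 + 6*(19)^1 - 7 = (-27436) + (2166) + (114) + (-7) = -25163; answer -25163
Stage 3: A2 = -25163; w = 8; cross terms: (-9*8 - -11*13)=71, (-11*22 - 33*8)=-506, (33*26 - 17*22)=484, (17*32 - 16*26)=128, (16*13 - -9*32)=496; twice the area = |673| = 673; area = 673/2; boundary points = 1 + 2 + 4 + 1 + 1 = 9; strictly interior points = area - boundary/2 + 1 = 333; answer 333
Stage 4: A3 = 333; m = 6; total draws C(13,2) = 78; favorable C(10,2) = 45; P = 15/26; answer 15/26

15/26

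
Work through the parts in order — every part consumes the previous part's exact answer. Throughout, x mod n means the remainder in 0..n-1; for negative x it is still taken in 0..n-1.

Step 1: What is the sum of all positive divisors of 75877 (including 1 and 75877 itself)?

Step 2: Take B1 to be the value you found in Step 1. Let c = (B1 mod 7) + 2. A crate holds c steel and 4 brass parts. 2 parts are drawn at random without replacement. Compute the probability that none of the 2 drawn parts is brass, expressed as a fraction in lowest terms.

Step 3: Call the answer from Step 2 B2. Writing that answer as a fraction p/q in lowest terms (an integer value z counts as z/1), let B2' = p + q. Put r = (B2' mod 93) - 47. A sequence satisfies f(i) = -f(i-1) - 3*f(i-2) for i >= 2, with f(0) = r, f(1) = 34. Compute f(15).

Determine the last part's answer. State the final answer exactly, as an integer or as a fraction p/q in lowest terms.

121522

Step 1: 75877 = 23 * 3299; sigma = (1 + 23) * (1 + 3299) = 24 * 3300 = 79200; answer 79200
Step 2: B1 = 79200; c = 4; total draws C(8,2) = 28; favorable C(4,2) = 6; P = 3/14; answer 3/14
Step 3: B2 = 3/14; threaded value p + q = 17; r = -30; f(2) = -1*(34) - 3*(-30) = 56; iterating: f(2)=56, f(3)=-158, f(4)=-10, f(5)=484, f(6)=-454, f(7)=-998, f(8)=2360, f(9)=634, f(10)=-7714, f(11)=5812, f(12)=17330, f(13)=-34766, f(14)=-17224, f(15)=121522; answer 121522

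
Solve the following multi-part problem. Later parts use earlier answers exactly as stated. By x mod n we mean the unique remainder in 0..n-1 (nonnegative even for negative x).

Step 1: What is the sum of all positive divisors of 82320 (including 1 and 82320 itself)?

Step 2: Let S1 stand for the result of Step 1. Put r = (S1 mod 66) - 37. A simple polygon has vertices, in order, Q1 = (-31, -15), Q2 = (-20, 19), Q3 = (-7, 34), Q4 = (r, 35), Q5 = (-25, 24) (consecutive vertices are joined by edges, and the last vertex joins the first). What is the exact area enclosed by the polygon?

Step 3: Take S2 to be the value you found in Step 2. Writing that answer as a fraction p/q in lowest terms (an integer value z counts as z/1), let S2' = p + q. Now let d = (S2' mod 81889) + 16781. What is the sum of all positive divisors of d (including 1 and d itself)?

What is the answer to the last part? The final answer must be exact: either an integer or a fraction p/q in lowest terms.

37752

Step 1: 82320 = 2^4 * 3 * 5 * 7^3; sigma = (1 + 2 + 4 + 8 + 16) * (1 + 3) * (1 + 5) * (1 + 7 + 49 + 343) = 31 * 4 * 6 * 400 = 297600; answer 297600
Step 2: S1 = 297600; r = -31; cross terms: (-31*19 - -20*-15)=-889, (-20*34 - -7*19)=-547, (-7*35 - -31*34)=809, (-31*24 - -25*35)=131, (-25*-15 - -31*24)=1119; twice the area = |623| = 623; area = 623/2; answer 623/2
Step 3: S2 = 623/2; threaded value p + q = 625; d = 17406; 17406 = 2 * 3^2 * 967; sigma = (1 + 2) * (1 + 3 + 9) * (1 + 967) = 3 * 13 * 968 = 37752; answer 37752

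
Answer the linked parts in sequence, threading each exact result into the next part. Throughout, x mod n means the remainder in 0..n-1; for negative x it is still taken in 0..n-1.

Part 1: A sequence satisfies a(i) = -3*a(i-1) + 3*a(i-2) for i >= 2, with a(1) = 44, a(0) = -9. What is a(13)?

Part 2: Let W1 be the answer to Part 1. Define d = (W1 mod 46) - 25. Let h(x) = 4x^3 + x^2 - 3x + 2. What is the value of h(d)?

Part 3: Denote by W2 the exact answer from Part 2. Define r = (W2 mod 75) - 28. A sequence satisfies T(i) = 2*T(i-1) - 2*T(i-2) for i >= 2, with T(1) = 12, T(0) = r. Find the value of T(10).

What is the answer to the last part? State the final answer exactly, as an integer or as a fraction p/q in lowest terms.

Part 1: a(2) = -3*(44) + 3*(-9) = -159; iterating: a(2)=-159, a(3)=609, a(4)=-2304, a(5)=8739, a(6)=-33129, a(7)=125604, a(8)=-476199, a(9)=1805409, a(10)=-6844824, a(11)=25950699, a(12)=-98386569, a(13)=373011804; answer 373011804
Part 2: W1 = 373011804; d = -13; 4*(-13)^3 + 1*(-13)^2 - 3*(-13)^1 + 2 = (-8788) + (169) + (39) + (2) = -8578; answer -8578
Part 3: W2 = -8578; r = 19; T(2) = 2*(12) - 2*(19) = -14; iterating: T(2)=-14, T(3)=-52, T(4)=-76, T(5)=-48, T(6)=56, T(7)=208, T(8)=304, T(9)=192, T(10)=-224; answer -224

-224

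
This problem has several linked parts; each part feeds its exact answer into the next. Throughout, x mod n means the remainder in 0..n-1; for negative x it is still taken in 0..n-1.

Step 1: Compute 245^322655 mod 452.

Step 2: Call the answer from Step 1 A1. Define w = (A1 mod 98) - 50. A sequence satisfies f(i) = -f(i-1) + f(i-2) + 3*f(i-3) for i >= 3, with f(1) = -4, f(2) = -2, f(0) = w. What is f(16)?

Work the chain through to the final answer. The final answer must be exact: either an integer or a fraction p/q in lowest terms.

2007

Step 1: squarings mod 452: 245^1=245, 245^2=361, 245^4=145, 245^8=233, 245^16=49, 245^32=141, 245^64=445, 245^128=49, 245^256=141, 245^512=445, 245^1024=49, 245^2048=141, 245^4096=445, 245^8192=49, 245^16384=141, 245^32768=445, 245^65536=49, 245^131072=141, 245^262144=445; 245^322655 = 245^1 * 245^2 * 245^4 * 245^8 * 245^16 * 245^64 * 245^1024 * 245^2048 * 245^8192 * 245^16384 * 245^32768 * 245^262144 = 293 (mod 452); answer 293
Step 2: A1 = 293; w = 47; f(3) = -1*(-2) + 1*(-4) + 3*(47) = 139; iterating: f(3)=139, f(4)=-153, f(5)=286, f(6)=-22, f(7)=-151, f(8)=987, f(9)=-1204, f(10)=1738, f(11)=19, f(12)=-1893, f(13)=7126, f(14)=-8962, f(15)=10409, f(16)=2007; answer 2007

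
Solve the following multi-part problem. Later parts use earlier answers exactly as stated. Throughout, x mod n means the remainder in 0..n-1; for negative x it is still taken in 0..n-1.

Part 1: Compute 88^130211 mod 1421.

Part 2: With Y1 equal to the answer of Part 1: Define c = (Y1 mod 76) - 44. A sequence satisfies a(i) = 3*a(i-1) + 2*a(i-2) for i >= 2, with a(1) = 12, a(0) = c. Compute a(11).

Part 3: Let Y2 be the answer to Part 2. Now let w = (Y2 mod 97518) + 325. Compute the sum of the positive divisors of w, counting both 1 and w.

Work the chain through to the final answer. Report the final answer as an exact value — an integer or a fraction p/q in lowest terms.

Part 1: squarings mod 1421: 88^1=88, 88^2=639, 88^4=494, 88^8=1045, 88^16=697, 88^32=1248, 88^64=88, 88^128=639, 88^256=494, 88^512=1045, 88^1024=697, 88^2048=1248, 88^4096=88, 88^8192=639, 88^16384=494, 88^32768=1045, 88^65536=697; 88^130211 = 88^1 * 88^2 * 88^32 * 88^128 * 88^1024 * 88^2048 * 88^4096 * 88^8192 * 88^16384 * 88^32768 * 88^65536 = 1248 (mod 1421); answer 1248
Part 2: Y1 = 1248; c = -12; a(2) = 3*(12) + 2*(-12) = 12; iterating: a(2)=12, a(3)=60, a(4)=204, a(5)=732, a(6)=2604, a(7)=9276, a(8)=33036, a(9)=117660, a(10)=419052, a(11)=1492476; answer 1492476
Part 3: Y2 = 1492476; w = 30031; 30031 = 59 * 509; sigma = (1 + 59) * (1 + 509) = 60 * 510 = 30600; answer 30600

30600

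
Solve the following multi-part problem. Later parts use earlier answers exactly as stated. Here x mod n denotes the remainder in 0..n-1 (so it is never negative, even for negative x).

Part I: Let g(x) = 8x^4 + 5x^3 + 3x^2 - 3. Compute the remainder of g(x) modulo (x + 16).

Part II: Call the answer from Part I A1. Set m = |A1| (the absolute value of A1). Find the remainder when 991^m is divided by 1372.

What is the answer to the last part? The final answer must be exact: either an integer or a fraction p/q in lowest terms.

Part I: remainder = value at the root: 8*(-16)^4 + 5*(-16)^3 + 3*(-16)^2 - 3 = (524288) + (-20480) + (768) + (-3) = 504573; answer 504573
Part II: A1 = 504573; m = 504573; squarings mod 1372: 991^1=991, 991^2=1101, 991^4=725, 991^8=149, 991^16=249, 991^32=261, 991^64=893, 991^128=317, 991^256=333, 991^512=1129, 991^1024=53, 991^2048=65, 991^4096=109, 991^8192=905, 991^16384=1313, 991^32768=737, 991^65536=1229, 991^131072=1241, 991^262144=697; 991^504573 = 991^1 * 991^4 * 991^8 * 991^16 * 991^32 * 991^64 * 991^128 * 991^512 * 991^4096 * 991^8192 * 991^32768 * 991^65536 * 991^131072 * 991^262144 = 211 (mod 1372); answer 211

211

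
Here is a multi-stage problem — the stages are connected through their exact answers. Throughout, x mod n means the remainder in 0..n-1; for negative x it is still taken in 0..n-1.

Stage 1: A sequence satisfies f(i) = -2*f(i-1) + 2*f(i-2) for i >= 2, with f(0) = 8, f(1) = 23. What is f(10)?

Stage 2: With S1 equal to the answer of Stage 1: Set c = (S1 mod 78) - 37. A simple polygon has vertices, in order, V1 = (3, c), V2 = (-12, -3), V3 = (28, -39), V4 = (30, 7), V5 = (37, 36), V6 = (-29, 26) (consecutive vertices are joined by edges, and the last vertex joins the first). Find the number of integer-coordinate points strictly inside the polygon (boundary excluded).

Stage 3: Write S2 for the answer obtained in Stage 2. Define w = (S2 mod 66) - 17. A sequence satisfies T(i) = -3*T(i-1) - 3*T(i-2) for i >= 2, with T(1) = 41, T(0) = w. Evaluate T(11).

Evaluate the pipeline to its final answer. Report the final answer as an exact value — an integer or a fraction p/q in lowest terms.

-15066

Stage 1: f(2) = -2*(23) + 2*(8) = -30; iterating: f(2)=-30, f(3)=106, f(4)=-272, f(5)=756, f(6)=-2056, f(7)=5624, f(8)=-15360, f(9)=41968, f(10)=-114656; answer -114656
Stage 2: S1 = -114656; c = -33; cross terms: (3*-3 - -12*-33)=-405, (-12*-39 - 28*-3)=552, (28*7 - 30*-39)=1366, (30*36 - 37*7)=821, (37*26 - -29*36)=2006, (-29*-33 - 3*26)=879; twice the area = |5219| = 5219; area = 5219/2; boundary points = 15 + 4 + 2 + 1 + 2 + 1 = 25; strictly interior points = area - boundary/2 + 1 = 2598; answer 2598
Stage 3: S2 = 2598; w = 7; T(2) = -3*(41) - 3*(7) = -144; iterating: T(2)=-144, T(3)=309, T(4)=-495, T(5)=558, T(6)=-189, T(7)=-1107, T(8)=3888, T(9)=-8343, T(10)=13365, T(11)=-15066; answer -15066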